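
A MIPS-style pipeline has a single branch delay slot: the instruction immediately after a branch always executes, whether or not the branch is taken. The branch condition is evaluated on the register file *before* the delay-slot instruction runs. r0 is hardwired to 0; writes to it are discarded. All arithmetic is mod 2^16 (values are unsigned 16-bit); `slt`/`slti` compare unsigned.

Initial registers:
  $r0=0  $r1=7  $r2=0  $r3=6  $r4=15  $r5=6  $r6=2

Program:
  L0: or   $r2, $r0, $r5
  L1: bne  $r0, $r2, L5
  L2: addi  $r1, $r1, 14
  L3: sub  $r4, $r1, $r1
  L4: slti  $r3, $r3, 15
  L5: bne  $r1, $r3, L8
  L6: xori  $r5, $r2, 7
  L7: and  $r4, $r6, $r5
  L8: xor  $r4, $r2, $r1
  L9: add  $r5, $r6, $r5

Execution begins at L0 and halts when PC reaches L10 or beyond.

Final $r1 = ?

  step pc=0: or   $r2, $r0, $r5  regs=(0,7,6,6,15,6,2)
  step pc=1: bne  $r0, $r2, L5  cond=T  regs=(0,7,6,6,15,6,2)
  step pc=2: addi  $r1, $r1, 14  regs=(0,21,6,6,15,6,2)
  step pc=5: bne  $r1, $r3, L8  cond=T  regs=(0,21,6,6,15,6,2)
  step pc=6: xori  $r5, $r2, 7  regs=(0,21,6,6,15,1,2)
  step pc=8: xor  $r4, $r2, $r1  regs=(0,21,6,6,19,1,2)
  step pc=9: add  $r5, $r6, $r5  regs=(0,21,6,6,19,3,2)

21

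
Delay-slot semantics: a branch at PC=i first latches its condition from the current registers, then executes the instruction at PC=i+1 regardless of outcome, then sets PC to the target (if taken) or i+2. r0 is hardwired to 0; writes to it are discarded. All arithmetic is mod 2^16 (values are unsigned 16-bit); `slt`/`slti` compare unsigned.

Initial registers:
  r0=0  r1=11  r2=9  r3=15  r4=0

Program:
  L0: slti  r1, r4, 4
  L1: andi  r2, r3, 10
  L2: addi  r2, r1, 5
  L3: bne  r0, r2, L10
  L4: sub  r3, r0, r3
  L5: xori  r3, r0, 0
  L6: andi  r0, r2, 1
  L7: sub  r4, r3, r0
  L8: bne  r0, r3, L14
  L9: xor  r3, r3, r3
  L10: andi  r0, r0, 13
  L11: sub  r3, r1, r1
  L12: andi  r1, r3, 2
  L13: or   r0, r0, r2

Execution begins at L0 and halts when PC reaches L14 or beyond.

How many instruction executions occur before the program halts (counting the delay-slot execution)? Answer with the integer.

9

[0] slti  r1, r4, 4  →  {r0:0, r1:1, r2:9, r3:15, r4:0}
[1] andi  r2, r3, 10  →  {r0:0, r1:1, r2:10, r3:15, r4:0}
[2] addi  r2, r1, 5  →  {r0:0, r1:1, r2:6, r3:15, r4:0}
[3] bne  r0, r2, L10  →  {r0:0, r1:1, r2:6, r3:15, r4:0}  ⟨branch taken⟩
[4] sub  r3, r0, r3  →  {r0:0, r1:1, r2:6, r3:65521, r4:0}
[10] andi  r0, r0, 13  →  {r0:0, r1:1, r2:6, r3:65521, r4:0}
[11] sub  r3, r1, r1  →  {r0:0, r1:1, r2:6, r3:0, r4:0}
[12] andi  r1, r3, 2  →  {r0:0, r1:0, r2:6, r3:0, r4:0}
[13] or   r0, r0, r2  →  {r0:0, r1:0, r2:6, r3:0, r4:0}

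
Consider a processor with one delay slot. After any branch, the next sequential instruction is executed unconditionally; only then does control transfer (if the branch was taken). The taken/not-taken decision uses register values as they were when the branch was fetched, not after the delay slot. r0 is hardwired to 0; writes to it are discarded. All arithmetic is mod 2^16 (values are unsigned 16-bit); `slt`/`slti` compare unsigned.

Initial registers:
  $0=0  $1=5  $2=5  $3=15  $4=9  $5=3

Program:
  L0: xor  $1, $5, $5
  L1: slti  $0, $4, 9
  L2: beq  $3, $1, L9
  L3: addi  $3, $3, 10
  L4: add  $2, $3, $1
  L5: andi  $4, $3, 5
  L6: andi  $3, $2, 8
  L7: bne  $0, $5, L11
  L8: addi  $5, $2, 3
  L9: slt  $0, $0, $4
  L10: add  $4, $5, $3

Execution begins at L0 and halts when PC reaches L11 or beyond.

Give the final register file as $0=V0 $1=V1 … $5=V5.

$0=0 $1=0 $2=25 $3=8 $4=1 $5=28

#0 xor  $1, $5, $5 ; 0/0/5/15/9/3
#1 slti  $0, $4, 9 ; 0/0/5/15/9/3
#2 beq  $3, $1, L9 ; 0/0/5/15/9/3 ; →fallthru
#3 addi  $3, $3, 10 ; 0/0/5/25/9/3
#4 add  $2, $3, $1 ; 0/0/25/25/9/3
#5 andi  $4, $3, 5 ; 0/0/25/25/1/3
#6 andi  $3, $2, 8 ; 0/0/25/8/1/3
#7 bne  $0, $5, L11 ; 0/0/25/8/1/3 ; →target
#8 addi  $5, $2, 3 ; 0/0/25/8/1/28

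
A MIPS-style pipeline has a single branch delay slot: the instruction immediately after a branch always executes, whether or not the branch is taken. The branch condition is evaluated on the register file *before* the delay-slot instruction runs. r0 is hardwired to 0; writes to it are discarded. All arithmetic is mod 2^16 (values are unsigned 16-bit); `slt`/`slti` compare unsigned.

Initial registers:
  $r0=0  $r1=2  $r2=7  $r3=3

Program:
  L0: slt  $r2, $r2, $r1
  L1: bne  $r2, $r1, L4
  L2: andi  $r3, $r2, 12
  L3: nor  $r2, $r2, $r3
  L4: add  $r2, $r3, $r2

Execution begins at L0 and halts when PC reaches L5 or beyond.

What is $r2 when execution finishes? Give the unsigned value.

0

#0 slt  $r2, $r2, $r1 ; 0/2/0/3
#1 bne  $r2, $r1, L4 ; 0/2/0/3 ; →target
#2 andi  $r3, $r2, 12 ; 0/2/0/0
#4 add  $r2, $r3, $r2 ; 0/2/0/0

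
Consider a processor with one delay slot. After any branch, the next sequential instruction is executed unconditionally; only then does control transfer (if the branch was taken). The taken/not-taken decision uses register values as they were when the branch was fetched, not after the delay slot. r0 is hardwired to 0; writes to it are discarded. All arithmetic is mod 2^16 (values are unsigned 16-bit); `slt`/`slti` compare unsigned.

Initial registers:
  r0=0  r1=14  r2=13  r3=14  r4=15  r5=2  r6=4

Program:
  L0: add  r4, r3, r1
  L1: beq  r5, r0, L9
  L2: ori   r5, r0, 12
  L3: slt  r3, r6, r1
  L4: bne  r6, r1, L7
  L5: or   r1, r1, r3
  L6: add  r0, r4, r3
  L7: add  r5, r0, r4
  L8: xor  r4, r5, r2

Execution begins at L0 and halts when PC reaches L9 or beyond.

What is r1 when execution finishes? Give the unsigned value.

15

PC=0  add  r4, r3, r1        | r0=0 r1=14 r2=13 r3=14 r4=28 r5=2 r6=4
PC=1  beq  r5, r0, L9        | r0=0 r1=14 r2=13 r3=14 r4=28 r5=2 r6=4  [not taken]
PC=2  ori   r5, r0, 12       | r0=0 r1=14 r2=13 r3=14 r4=28 r5=12 r6=4
PC=3  slt  r3, r6, r1        | r0=0 r1=14 r2=13 r3=1 r4=28 r5=12 r6=4
PC=4  bne  r6, r1, L7        | r0=0 r1=14 r2=13 r3=1 r4=28 r5=12 r6=4  [TAKEN]
PC=5  or   r1, r1, r3        | r0=0 r1=15 r2=13 r3=1 r4=28 r5=12 r6=4
PC=7  add  r5, r0, r4        | r0=0 r1=15 r2=13 r3=1 r4=28 r5=28 r6=4
PC=8  xor  r4, r5, r2        | r0=0 r1=15 r2=13 r3=1 r4=17 r5=28 r6=4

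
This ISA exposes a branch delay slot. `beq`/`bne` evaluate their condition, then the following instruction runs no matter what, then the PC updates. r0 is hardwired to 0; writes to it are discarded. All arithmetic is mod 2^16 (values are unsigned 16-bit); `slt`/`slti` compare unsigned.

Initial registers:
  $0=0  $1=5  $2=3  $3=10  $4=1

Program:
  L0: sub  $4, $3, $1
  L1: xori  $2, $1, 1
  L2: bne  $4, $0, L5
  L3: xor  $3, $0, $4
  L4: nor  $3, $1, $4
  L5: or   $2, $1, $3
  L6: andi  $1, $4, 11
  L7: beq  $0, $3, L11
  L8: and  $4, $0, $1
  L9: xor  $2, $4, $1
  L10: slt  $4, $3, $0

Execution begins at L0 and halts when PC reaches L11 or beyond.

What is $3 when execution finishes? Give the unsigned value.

#0 sub  $4, $3, $1 ; 0/5/3/10/5
#1 xori  $2, $1, 1 ; 0/5/4/10/5
#2 bne  $4, $0, L5 ; 0/5/4/10/5 ; →target
#3 xor  $3, $0, $4 ; 0/5/4/5/5
#5 or   $2, $1, $3 ; 0/5/5/5/5
#6 andi  $1, $4, 11 ; 0/1/5/5/5
#7 beq  $0, $3, L11 ; 0/1/5/5/5 ; →fallthru
#8 and  $4, $0, $1 ; 0/1/5/5/0
#9 xor  $2, $4, $1 ; 0/1/1/5/0
#10 slt  $4, $3, $0 ; 0/1/1/5/0

5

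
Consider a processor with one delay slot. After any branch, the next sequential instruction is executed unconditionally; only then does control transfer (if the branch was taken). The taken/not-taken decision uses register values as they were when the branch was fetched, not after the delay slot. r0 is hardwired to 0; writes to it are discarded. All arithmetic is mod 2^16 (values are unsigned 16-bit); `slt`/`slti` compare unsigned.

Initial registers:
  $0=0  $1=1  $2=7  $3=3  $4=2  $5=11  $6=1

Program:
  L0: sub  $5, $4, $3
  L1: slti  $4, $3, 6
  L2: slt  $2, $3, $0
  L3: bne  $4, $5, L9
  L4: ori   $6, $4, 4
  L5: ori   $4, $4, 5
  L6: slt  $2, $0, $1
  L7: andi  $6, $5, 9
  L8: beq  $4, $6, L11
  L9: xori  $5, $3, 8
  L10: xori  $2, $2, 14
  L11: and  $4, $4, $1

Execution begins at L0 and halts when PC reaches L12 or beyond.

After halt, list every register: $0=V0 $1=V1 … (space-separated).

$0=0 $1=1 $2=14 $3=3 $4=1 $5=11 $6=5

[0] sub  $5, $4, $3  →  {$0:0, $1:1, $2:7, $3:3, $4:2, $5:65535, $6:1}
[1] slti  $4, $3, 6  →  {$0:0, $1:1, $2:7, $3:3, $4:1, $5:65535, $6:1}
[2] slt  $2, $3, $0  →  {$0:0, $1:1, $2:0, $3:3, $4:1, $5:65535, $6:1}
[3] bne  $4, $5, L9  →  {$0:0, $1:1, $2:0, $3:3, $4:1, $5:65535, $6:1}  ⟨branch taken⟩
[4] ori   $6, $4, 4  →  {$0:0, $1:1, $2:0, $3:3, $4:1, $5:65535, $6:5}
[9] xori  $5, $3, 8  →  {$0:0, $1:1, $2:0, $3:3, $4:1, $5:11, $6:5}
[10] xori  $2, $2, 14  →  {$0:0, $1:1, $2:14, $3:3, $4:1, $5:11, $6:5}
[11] and  $4, $4, $1  →  {$0:0, $1:1, $2:14, $3:3, $4:1, $5:11, $6:5}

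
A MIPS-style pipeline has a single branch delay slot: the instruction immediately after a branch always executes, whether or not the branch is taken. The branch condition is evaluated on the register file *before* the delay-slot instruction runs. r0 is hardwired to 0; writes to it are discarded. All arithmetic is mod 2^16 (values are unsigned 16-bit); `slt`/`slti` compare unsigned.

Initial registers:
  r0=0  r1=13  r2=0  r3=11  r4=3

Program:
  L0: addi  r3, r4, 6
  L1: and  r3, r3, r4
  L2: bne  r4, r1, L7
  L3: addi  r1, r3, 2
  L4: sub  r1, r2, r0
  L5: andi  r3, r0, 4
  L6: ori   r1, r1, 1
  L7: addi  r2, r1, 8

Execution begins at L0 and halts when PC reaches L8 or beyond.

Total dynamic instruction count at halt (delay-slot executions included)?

PC=0  addi  r3, r4, 6        | r0=0 r1=13 r2=0 r3=9 r4=3
PC=1  and  r3, r3, r4        | r0=0 r1=13 r2=0 r3=1 r4=3
PC=2  bne  r4, r1, L7        | r0=0 r1=13 r2=0 r3=1 r4=3  [TAKEN]
PC=3  addi  r1, r3, 2        | r0=0 r1=3 r2=0 r3=1 r4=3
PC=7  addi  r2, r1, 8        | r0=0 r1=3 r2=11 r3=1 r4=3

5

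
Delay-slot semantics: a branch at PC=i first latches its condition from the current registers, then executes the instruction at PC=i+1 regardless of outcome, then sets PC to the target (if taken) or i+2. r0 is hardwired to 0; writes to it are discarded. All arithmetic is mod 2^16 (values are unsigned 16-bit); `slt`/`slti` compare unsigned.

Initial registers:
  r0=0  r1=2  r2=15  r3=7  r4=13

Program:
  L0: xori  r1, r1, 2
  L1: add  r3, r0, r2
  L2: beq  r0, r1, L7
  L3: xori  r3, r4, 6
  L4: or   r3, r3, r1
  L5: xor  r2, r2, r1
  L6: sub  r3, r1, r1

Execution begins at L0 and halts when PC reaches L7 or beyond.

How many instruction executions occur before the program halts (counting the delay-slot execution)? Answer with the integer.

4

#0 xori  r1, r1, 2 ; 0/0/15/7/13
#1 add  r3, r0, r2 ; 0/0/15/15/13
#2 beq  r0, r1, L7 ; 0/0/15/15/13 ; →target
#3 xori  r3, r4, 6 ; 0/0/15/11/13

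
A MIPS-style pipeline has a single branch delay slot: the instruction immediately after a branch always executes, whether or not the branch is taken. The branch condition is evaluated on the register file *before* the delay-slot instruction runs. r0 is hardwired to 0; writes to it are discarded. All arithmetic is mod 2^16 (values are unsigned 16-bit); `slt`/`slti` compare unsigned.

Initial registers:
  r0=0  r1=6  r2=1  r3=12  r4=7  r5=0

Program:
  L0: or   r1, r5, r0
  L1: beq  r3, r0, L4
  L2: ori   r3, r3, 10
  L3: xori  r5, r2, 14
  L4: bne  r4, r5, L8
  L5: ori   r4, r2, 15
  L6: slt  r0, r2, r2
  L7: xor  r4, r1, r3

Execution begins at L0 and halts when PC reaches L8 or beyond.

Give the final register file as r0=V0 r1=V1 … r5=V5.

r0=0 r1=0 r2=1 r3=14 r4=15 r5=15

PC=0  or   r1, r5, r0        | r0=0 r1=0 r2=1 r3=12 r4=7 r5=0
PC=1  beq  r3, r0, L4        | r0=0 r1=0 r2=1 r3=12 r4=7 r5=0  [not taken]
PC=2  ori   r3, r3, 10       | r0=0 r1=0 r2=1 r3=14 r4=7 r5=0
PC=3  xori  r5, r2, 14       | r0=0 r1=0 r2=1 r3=14 r4=7 r5=15
PC=4  bne  r4, r5, L8        | r0=0 r1=0 r2=1 r3=14 r4=7 r5=15  [TAKEN]
PC=5  ori   r4, r2, 15       | r0=0 r1=0 r2=1 r3=14 r4=15 r5=15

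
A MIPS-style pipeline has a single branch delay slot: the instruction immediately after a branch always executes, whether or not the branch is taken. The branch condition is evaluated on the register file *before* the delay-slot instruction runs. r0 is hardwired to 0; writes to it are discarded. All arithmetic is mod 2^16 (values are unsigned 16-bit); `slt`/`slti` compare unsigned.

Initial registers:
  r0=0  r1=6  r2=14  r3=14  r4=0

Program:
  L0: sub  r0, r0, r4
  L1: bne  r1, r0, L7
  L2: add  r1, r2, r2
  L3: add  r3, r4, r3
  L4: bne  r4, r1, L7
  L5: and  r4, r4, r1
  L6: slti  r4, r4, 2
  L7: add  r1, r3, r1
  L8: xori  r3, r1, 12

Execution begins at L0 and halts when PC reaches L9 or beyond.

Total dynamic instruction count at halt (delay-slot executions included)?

5

  step pc=0: sub  r0, r0, r4  regs=(0,6,14,14,0)
  step pc=1: bne  r1, r0, L7  cond=T  regs=(0,6,14,14,0)
  step pc=2: add  r1, r2, r2  regs=(0,28,14,14,0)
  step pc=7: add  r1, r3, r1  regs=(0,42,14,14,0)
  step pc=8: xori  r3, r1, 12  regs=(0,42,14,38,0)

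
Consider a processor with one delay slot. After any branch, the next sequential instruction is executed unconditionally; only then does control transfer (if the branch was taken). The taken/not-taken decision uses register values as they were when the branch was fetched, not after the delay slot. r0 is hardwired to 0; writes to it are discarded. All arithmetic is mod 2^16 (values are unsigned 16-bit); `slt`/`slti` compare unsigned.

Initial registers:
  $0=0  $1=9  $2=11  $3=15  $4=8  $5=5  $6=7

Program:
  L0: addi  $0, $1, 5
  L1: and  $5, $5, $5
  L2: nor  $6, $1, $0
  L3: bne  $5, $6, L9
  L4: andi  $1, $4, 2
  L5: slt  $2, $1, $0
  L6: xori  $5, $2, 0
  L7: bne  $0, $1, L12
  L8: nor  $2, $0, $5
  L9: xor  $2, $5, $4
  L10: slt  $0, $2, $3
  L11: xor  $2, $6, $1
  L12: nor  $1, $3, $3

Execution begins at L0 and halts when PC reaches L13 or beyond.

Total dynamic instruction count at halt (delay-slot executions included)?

PC=0  addi  $0, $1, 5        | $0=0 $1=9 $2=11 $3=15 $4=8 $5=5 $6=7
PC=1  and  $5, $5, $5        | $0=0 $1=9 $2=11 $3=15 $4=8 $5=5 $6=7
PC=2  nor  $6, $1, $0        | $0=0 $1=9 $2=11 $3=15 $4=8 $5=5 $6=65526
PC=3  bne  $5, $6, L9        | $0=0 $1=9 $2=11 $3=15 $4=8 $5=5 $6=65526  [TAKEN]
PC=4  andi  $1, $4, 2        | $0=0 $1=0 $2=11 $3=15 $4=8 $5=5 $6=65526
PC=9  xor  $2, $5, $4        | $0=0 $1=0 $2=13 $3=15 $4=8 $5=5 $6=65526
PC=10 slt  $0, $2, $3        | $0=0 $1=0 $2=13 $3=15 $4=8 $5=5 $6=65526
PC=11 xor  $2, $6, $1        | $0=0 $1=0 $2=65526 $3=15 $4=8 $5=5 $6=65526
PC=12 nor  $1, $3, $3        | $0=0 $1=65520 $2=65526 $3=15 $4=8 $5=5 $6=65526

9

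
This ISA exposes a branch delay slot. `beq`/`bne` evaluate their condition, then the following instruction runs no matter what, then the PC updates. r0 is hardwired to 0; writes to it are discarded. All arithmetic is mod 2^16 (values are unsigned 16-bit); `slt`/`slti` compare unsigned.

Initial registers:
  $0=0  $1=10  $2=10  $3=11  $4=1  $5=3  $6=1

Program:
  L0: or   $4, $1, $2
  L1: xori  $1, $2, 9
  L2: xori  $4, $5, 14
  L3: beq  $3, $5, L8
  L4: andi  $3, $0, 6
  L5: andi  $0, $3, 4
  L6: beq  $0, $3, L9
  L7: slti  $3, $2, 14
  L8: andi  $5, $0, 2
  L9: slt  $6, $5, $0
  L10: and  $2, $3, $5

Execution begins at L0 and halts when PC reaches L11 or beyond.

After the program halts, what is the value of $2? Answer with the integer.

1

#0 or   $4, $1, $2 ; 0/10/10/11/10/3/1
#1 xori  $1, $2, 9 ; 0/3/10/11/10/3/1
#2 xori  $4, $5, 14 ; 0/3/10/11/13/3/1
#3 beq  $3, $5, L8 ; 0/3/10/11/13/3/1 ; →fallthru
#4 andi  $3, $0, 6 ; 0/3/10/0/13/3/1
#5 andi  $0, $3, 4 ; 0/3/10/0/13/3/1
#6 beq  $0, $3, L9 ; 0/3/10/0/13/3/1 ; →target
#7 slti  $3, $2, 14 ; 0/3/10/1/13/3/1
#9 slt  $6, $5, $0 ; 0/3/10/1/13/3/0
#10 and  $2, $3, $5 ; 0/3/1/1/13/3/0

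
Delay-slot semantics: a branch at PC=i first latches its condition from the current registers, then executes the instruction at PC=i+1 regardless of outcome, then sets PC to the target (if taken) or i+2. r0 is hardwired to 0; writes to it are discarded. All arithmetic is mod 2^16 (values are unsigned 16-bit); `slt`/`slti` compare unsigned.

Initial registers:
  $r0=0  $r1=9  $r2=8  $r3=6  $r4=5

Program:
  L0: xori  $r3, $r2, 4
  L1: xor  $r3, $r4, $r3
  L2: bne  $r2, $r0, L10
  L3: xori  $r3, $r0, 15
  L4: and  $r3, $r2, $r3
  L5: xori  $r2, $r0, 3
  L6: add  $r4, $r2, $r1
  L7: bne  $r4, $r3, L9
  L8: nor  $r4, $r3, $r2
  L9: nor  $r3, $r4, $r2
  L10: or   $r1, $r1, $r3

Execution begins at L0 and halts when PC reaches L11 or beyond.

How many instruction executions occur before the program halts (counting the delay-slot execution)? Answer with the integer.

  step pc=0: xori  $r3, $r2, 4  regs=(0,9,8,12,5)
  step pc=1: xor  $r3, $r4, $r3  regs=(0,9,8,9,5)
  step pc=2: bne  $r2, $r0, L10  cond=T  regs=(0,9,8,9,5)
  step pc=3: xori  $r3, $r0, 15  regs=(0,9,8,15,5)
  step pc=10: or   $r1, $r1, $r3  regs=(0,15,8,15,5)

5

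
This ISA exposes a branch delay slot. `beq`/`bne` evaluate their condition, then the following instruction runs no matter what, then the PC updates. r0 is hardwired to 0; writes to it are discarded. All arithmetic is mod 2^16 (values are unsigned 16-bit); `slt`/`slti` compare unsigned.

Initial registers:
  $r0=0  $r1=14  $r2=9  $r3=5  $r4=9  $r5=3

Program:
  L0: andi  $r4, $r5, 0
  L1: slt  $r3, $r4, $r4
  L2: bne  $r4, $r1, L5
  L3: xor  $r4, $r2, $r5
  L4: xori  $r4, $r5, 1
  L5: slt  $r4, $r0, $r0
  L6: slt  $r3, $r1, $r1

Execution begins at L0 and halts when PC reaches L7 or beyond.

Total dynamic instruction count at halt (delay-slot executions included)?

#0 andi  $r4, $r5, 0 ; 0/14/9/5/0/3
#1 slt  $r3, $r4, $r4 ; 0/14/9/0/0/3
#2 bne  $r4, $r1, L5 ; 0/14/9/0/0/3 ; →target
#3 xor  $r4, $r2, $r5 ; 0/14/9/0/10/3
#5 slt  $r4, $r0, $r0 ; 0/14/9/0/0/3
#6 slt  $r3, $r1, $r1 ; 0/14/9/0/0/3

6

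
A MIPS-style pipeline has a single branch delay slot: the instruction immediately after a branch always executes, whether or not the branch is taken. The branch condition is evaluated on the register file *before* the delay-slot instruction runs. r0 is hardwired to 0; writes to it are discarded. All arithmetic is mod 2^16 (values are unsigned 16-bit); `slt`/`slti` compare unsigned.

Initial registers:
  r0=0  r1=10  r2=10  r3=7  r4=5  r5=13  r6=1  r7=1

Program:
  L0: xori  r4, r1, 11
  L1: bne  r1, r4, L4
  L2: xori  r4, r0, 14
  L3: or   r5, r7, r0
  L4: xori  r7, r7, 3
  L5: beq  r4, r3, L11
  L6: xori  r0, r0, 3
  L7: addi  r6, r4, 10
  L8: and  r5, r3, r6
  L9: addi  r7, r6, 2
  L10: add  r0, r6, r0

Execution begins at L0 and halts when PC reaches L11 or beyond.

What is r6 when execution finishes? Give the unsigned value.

24

PC=0  xori  r4, r1, 11       | r0=0 r1=10 r2=10 r3=7 r4=1 r5=13 r6=1 r7=1
PC=1  bne  r1, r4, L4        | r0=0 r1=10 r2=10 r3=7 r4=1 r5=13 r6=1 r7=1  [TAKEN]
PC=2  xori  r4, r0, 14       | r0=0 r1=10 r2=10 r3=7 r4=14 r5=13 r6=1 r7=1
PC=4  xori  r7, r7, 3        | r0=0 r1=10 r2=10 r3=7 r4=14 r5=13 r6=1 r7=2
PC=5  beq  r4, r3, L11       | r0=0 r1=10 r2=10 r3=7 r4=14 r5=13 r6=1 r7=2  [not taken]
PC=6  xori  r0, r0, 3        | r0=0 r1=10 r2=10 r3=7 r4=14 r5=13 r6=1 r7=2
PC=7  addi  r6, r4, 10       | r0=0 r1=10 r2=10 r3=7 r4=14 r5=13 r6=24 r7=2
PC=8  and  r5, r3, r6        | r0=0 r1=10 r2=10 r3=7 r4=14 r5=0 r6=24 r7=2
PC=9  addi  r7, r6, 2        | r0=0 r1=10 r2=10 r3=7 r4=14 r5=0 r6=24 r7=26
PC=10 add  r0, r6, r0        | r0=0 r1=10 r2=10 r3=7 r4=14 r5=0 r6=24 r7=26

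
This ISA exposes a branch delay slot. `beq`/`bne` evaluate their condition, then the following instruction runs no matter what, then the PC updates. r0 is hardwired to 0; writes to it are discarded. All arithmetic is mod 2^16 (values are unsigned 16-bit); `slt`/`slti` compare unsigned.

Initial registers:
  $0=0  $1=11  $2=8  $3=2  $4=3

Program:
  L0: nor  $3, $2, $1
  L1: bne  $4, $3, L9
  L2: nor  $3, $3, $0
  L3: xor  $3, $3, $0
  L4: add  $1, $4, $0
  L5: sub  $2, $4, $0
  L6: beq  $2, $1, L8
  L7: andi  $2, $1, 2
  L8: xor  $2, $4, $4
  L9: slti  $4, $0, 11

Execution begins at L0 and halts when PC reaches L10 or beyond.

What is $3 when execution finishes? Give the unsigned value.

#0 nor  $3, $2, $1 ; 0/11/8/65524/3
#1 bne  $4, $3, L9 ; 0/11/8/65524/3 ; →target
#2 nor  $3, $3, $0 ; 0/11/8/11/3
#9 slti  $4, $0, 11 ; 0/11/8/11/1

11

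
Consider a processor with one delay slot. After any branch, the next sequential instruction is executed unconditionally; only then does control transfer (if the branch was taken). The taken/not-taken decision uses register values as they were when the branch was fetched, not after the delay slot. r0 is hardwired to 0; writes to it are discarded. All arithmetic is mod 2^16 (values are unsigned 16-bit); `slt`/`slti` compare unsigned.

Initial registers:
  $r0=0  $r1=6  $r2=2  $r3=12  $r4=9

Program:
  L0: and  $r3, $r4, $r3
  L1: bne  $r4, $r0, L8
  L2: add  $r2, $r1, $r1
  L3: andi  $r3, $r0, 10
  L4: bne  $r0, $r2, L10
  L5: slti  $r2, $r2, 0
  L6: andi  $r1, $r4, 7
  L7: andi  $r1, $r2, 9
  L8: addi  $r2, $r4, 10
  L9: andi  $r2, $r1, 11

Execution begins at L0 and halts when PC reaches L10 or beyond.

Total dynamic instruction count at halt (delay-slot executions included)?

5

PC=0  and  $r3, $r4, $r3     | $r0=0 $r1=6 $r2=2 $r3=8 $r4=9
PC=1  bne  $r4, $r0, L8      | $r0=0 $r1=6 $r2=2 $r3=8 $r4=9  [TAKEN]
PC=2  add  $r2, $r1, $r1     | $r0=0 $r1=6 $r2=12 $r3=8 $r4=9
PC=8  addi  $r2, $r4, 10     | $r0=0 $r1=6 $r2=19 $r3=8 $r4=9
PC=9  andi  $r2, $r1, 11     | $r0=0 $r1=6 $r2=2 $r3=8 $r4=9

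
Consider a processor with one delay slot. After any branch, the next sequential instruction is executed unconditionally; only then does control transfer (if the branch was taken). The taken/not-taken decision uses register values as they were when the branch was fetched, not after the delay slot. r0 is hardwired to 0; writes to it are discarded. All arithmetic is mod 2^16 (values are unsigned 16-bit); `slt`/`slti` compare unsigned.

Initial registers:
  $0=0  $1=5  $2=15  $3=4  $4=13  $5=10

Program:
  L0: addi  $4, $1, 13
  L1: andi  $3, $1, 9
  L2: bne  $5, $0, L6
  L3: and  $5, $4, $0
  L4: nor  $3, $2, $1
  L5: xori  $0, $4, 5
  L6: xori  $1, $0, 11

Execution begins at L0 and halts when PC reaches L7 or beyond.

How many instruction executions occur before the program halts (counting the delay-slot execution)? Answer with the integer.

5

[0] addi  $4, $1, 13  →  {$0:0, $1:5, $2:15, $3:4, $4:18, $5:10}
[1] andi  $3, $1, 9  →  {$0:0, $1:5, $2:15, $3:1, $4:18, $5:10}
[2] bne  $5, $0, L6  →  {$0:0, $1:5, $2:15, $3:1, $4:18, $5:10}  ⟨branch taken⟩
[3] and  $5, $4, $0  →  {$0:0, $1:5, $2:15, $3:1, $4:18, $5:0}
[6] xori  $1, $0, 11  →  {$0:0, $1:11, $2:15, $3:1, $4:18, $5:0}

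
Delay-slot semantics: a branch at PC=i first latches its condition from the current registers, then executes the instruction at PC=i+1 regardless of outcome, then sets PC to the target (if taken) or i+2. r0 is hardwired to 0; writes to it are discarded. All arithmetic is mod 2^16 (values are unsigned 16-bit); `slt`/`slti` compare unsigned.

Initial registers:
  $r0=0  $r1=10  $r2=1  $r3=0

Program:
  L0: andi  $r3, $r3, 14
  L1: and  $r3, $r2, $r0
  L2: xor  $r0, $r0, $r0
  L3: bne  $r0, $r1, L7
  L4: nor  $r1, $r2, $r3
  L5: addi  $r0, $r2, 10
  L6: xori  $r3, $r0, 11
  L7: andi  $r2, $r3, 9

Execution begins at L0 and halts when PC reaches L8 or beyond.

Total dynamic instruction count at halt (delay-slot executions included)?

#0 andi  $r3, $r3, 14 ; 0/10/1/0
#1 and  $r3, $r2, $r0 ; 0/10/1/0
#2 xor  $r0, $r0, $r0 ; 0/10/1/0
#3 bne  $r0, $r1, L7 ; 0/10/1/0 ; →target
#4 nor  $r1, $r2, $r3 ; 0/65534/1/0
#7 andi  $r2, $r3, 9 ; 0/65534/0/0

6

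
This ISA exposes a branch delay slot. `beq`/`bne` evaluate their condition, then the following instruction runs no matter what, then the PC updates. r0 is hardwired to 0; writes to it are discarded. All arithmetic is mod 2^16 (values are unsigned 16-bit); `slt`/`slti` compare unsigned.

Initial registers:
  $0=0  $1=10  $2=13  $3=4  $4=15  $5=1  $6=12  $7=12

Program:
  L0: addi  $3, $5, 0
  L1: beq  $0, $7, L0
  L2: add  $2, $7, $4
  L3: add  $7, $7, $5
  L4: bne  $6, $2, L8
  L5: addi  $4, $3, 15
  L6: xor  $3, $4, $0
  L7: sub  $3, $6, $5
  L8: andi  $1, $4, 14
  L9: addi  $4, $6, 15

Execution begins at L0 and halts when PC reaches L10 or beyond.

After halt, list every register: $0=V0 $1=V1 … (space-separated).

  step pc=0: addi  $3, $5, 0  regs=(0,10,13,1,15,1,12,12)
  step pc=1: beq  $0, $7, L0  cond=F  regs=(0,10,13,1,15,1,12,12)
  step pc=2: add  $2, $7, $4  regs=(0,10,27,1,15,1,12,12)
  step pc=3: add  $7, $7, $5  regs=(0,10,27,1,15,1,12,13)
  step pc=4: bne  $6, $2, L8  cond=T  regs=(0,10,27,1,15,1,12,13)
  step pc=5: addi  $4, $3, 15  regs=(0,10,27,1,16,1,12,13)
  step pc=8: andi  $1, $4, 14  regs=(0,0,27,1,16,1,12,13)
  step pc=9: addi  $4, $6, 15  regs=(0,0,27,1,27,1,12,13)

$0=0 $1=0 $2=27 $3=1 $4=27 $5=1 $6=12 $7=13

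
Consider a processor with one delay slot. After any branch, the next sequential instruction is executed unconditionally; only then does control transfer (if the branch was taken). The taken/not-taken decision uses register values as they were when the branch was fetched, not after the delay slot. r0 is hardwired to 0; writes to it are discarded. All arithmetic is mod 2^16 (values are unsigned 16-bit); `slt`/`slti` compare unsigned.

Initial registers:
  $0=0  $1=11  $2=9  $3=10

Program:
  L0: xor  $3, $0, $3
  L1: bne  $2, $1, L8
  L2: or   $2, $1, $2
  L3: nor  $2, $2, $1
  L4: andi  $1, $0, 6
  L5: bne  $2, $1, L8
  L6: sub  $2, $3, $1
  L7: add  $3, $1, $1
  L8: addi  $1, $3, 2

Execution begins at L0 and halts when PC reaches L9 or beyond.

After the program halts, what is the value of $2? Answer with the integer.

#0 xor  $3, $0, $3 ; 0/11/9/10
#1 bne  $2, $1, L8 ; 0/11/9/10 ; →target
#2 or   $2, $1, $2 ; 0/11/11/10
#8 addi  $1, $3, 2 ; 0/12/11/10

11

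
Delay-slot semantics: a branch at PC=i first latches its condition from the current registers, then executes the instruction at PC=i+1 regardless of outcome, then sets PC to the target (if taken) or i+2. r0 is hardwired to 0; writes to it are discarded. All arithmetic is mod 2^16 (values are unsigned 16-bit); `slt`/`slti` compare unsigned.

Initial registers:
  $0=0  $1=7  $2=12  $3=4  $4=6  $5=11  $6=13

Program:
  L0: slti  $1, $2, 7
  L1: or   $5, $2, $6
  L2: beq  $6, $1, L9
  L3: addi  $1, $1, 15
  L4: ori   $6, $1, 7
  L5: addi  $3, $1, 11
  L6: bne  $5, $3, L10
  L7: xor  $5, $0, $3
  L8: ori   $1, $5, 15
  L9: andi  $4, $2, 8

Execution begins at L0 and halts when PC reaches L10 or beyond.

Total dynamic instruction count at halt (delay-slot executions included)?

#0 slti  $1, $2, 7 ; 0/0/12/4/6/11/13
#1 or   $5, $2, $6 ; 0/0/12/4/6/13/13
#2 beq  $6, $1, L9 ; 0/0/12/4/6/13/13 ; →fallthru
#3 addi  $1, $1, 15 ; 0/15/12/4/6/13/13
#4 ori   $6, $1, 7 ; 0/15/12/4/6/13/15
#5 addi  $3, $1, 11 ; 0/15/12/26/6/13/15
#6 bne  $5, $3, L10 ; 0/15/12/26/6/13/15 ; →target
#7 xor  $5, $0, $3 ; 0/15/12/26/6/26/15

8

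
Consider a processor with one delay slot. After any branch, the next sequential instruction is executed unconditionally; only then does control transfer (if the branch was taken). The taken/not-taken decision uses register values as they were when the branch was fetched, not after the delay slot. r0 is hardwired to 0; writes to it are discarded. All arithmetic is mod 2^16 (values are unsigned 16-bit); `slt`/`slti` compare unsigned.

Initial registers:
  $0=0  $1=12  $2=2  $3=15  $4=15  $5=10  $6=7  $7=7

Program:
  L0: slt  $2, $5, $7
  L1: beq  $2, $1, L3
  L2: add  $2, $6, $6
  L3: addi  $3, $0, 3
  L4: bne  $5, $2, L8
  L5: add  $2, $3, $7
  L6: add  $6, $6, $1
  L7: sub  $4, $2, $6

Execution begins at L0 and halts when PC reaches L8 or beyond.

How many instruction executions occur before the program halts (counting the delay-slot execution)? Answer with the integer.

[0] slt  $2, $5, $7  →  {$0:0, $1:12, $2:0, $3:15, $4:15, $5:10, $6:7, $7:7}
[1] beq  $2, $1, L3  →  {$0:0, $1:12, $2:0, $3:15, $4:15, $5:10, $6:7, $7:7}  ⟨branch fallthrough⟩
[2] add  $2, $6, $6  →  {$0:0, $1:12, $2:14, $3:15, $4:15, $5:10, $6:7, $7:7}
[3] addi  $3, $0, 3  →  {$0:0, $1:12, $2:14, $3:3, $4:15, $5:10, $6:7, $7:7}
[4] bne  $5, $2, L8  →  {$0:0, $1:12, $2:14, $3:3, $4:15, $5:10, $6:7, $7:7}  ⟨branch taken⟩
[5] add  $2, $3, $7  →  {$0:0, $1:12, $2:10, $3:3, $4:15, $5:10, $6:7, $7:7}

6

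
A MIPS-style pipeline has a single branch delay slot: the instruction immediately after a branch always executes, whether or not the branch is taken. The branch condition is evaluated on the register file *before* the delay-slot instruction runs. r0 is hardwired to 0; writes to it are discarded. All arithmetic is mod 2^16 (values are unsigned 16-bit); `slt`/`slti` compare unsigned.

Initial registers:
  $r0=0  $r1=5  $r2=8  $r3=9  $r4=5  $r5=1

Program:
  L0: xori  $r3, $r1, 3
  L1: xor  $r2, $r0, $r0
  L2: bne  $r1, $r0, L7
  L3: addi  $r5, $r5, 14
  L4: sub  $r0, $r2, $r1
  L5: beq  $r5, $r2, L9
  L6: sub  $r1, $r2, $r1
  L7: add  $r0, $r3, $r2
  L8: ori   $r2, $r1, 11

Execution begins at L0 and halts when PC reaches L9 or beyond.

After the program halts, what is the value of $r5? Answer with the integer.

15

[0] xori  $r3, $r1, 3  →  {$r0:0, $r1:5, $r2:8, $r3:6, $r4:5, $r5:1}
[1] xor  $r2, $r0, $r0  →  {$r0:0, $r1:5, $r2:0, $r3:6, $r4:5, $r5:1}
[2] bne  $r1, $r0, L7  →  {$r0:0, $r1:5, $r2:0, $r3:6, $r4:5, $r5:1}  ⟨branch taken⟩
[3] addi  $r5, $r5, 14  →  {$r0:0, $r1:5, $r2:0, $r3:6, $r4:5, $r5:15}
[7] add  $r0, $r3, $r2  →  {$r0:0, $r1:5, $r2:0, $r3:6, $r4:5, $r5:15}
[8] ori   $r2, $r1, 11  →  {$r0:0, $r1:5, $r2:15, $r3:6, $r4:5, $r5:15}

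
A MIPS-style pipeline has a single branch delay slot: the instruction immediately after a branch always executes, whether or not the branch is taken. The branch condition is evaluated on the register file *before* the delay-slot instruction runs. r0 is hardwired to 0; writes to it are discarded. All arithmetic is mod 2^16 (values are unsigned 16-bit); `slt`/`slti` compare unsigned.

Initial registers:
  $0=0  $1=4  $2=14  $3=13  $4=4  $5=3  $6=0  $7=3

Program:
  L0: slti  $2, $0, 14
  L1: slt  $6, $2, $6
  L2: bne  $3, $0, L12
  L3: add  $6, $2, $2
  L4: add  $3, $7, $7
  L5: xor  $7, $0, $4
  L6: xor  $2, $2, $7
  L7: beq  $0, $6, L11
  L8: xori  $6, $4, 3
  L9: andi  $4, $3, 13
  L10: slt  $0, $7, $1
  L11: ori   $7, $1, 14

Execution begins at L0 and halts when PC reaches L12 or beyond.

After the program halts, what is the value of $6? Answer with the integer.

2

PC=0  slti  $2, $0, 14       | $0=0 $1=4 $2=1 $3=13 $4=4 $5=3 $6=0 $7=3
PC=1  slt  $6, $2, $6        | $0=0 $1=4 $2=1 $3=13 $4=4 $5=3 $6=0 $7=3
PC=2  bne  $3, $0, L12       | $0=0 $1=4 $2=1 $3=13 $4=4 $5=3 $6=0 $7=3  [TAKEN]
PC=3  add  $6, $2, $2        | $0=0 $1=4 $2=1 $3=13 $4=4 $5=3 $6=2 $7=3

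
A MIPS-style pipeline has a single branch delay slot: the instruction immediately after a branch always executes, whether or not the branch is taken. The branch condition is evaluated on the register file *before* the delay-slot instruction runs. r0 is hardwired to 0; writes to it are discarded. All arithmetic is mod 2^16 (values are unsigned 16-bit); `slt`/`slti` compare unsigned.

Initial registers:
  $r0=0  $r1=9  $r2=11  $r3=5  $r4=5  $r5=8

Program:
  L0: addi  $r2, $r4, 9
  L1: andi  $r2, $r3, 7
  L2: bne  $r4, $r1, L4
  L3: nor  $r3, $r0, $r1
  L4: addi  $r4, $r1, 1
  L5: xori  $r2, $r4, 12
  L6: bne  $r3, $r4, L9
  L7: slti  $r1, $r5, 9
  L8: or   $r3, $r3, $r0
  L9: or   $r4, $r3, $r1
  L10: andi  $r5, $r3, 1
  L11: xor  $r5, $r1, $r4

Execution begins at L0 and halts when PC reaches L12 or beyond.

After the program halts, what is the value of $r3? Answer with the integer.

65526

#0 addi  $r2, $r4, 9 ; 0/9/14/5/5/8
#1 andi  $r2, $r3, 7 ; 0/9/5/5/5/8
#2 bne  $r4, $r1, L4 ; 0/9/5/5/5/8 ; →target
#3 nor  $r3, $r0, $r1 ; 0/9/5/65526/5/8
#4 addi  $r4, $r1, 1 ; 0/9/5/65526/10/8
#5 xori  $r2, $r4, 12 ; 0/9/6/65526/10/8
#6 bne  $r3, $r4, L9 ; 0/9/6/65526/10/8 ; →target
#7 slti  $r1, $r5, 9 ; 0/1/6/65526/10/8
#9 or   $r4, $r3, $r1 ; 0/1/6/65526/65527/8
#10 andi  $r5, $r3, 1 ; 0/1/6/65526/65527/0
#11 xor  $r5, $r1, $r4 ; 0/1/6/65526/65527/65526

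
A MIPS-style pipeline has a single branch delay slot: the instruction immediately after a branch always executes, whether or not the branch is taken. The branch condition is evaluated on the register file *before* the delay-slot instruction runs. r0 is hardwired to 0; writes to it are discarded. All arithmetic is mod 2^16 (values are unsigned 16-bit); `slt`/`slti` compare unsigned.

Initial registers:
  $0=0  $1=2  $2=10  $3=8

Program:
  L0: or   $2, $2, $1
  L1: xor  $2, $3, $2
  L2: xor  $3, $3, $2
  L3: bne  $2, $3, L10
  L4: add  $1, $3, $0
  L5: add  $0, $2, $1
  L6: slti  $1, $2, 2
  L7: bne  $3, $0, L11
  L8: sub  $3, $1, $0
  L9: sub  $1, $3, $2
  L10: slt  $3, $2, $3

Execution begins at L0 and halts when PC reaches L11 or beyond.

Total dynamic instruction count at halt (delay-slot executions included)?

6

[0] or   $2, $2, $1  →  {$0:0, $1:2, $2:10, $3:8}
[1] xor  $2, $3, $2  →  {$0:0, $1:2, $2:2, $3:8}
[2] xor  $3, $3, $2  →  {$0:0, $1:2, $2:2, $3:10}
[3] bne  $2, $3, L10  →  {$0:0, $1:2, $2:2, $3:10}  ⟨branch taken⟩
[4] add  $1, $3, $0  →  {$0:0, $1:10, $2:2, $3:10}
[10] slt  $3, $2, $3  →  {$0:0, $1:10, $2:2, $3:1}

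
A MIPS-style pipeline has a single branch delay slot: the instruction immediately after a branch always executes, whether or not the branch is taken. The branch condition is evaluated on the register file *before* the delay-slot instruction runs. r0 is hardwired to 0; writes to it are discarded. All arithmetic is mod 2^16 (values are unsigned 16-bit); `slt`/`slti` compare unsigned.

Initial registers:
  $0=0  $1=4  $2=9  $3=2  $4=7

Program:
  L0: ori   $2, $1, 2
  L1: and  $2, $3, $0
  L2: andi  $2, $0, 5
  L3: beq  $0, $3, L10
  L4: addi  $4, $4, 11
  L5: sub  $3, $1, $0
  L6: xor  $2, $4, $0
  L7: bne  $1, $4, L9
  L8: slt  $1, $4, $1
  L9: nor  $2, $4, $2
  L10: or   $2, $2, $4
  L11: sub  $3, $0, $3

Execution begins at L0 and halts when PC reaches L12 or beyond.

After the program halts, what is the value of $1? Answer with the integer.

0

PC=0  ori   $2, $1, 2        | $0=0 $1=4 $2=6 $3=2 $4=7
PC=1  and  $2, $3, $0        | $0=0 $1=4 $2=0 $3=2 $4=7
PC=2  andi  $2, $0, 5        | $0=0 $1=4 $2=0 $3=2 $4=7
PC=3  beq  $0, $3, L10       | $0=0 $1=4 $2=0 $3=2 $4=7  [not taken]
PC=4  addi  $4, $4, 11       | $0=0 $1=4 $2=0 $3=2 $4=18
PC=5  sub  $3, $1, $0        | $0=0 $1=4 $2=0 $3=4 $4=18
PC=6  xor  $2, $4, $0        | $0=0 $1=4 $2=18 $3=4 $4=18
PC=7  bne  $1, $4, L9        | $0=0 $1=4 $2=18 $3=4 $4=18  [TAKEN]
PC=8  slt  $1, $4, $1        | $0=0 $1=0 $2=18 $3=4 $4=18
PC=9  nor  $2, $4, $2        | $0=0 $1=0 $2=65517 $3=4 $4=18
PC=10 or   $2, $2, $4        | $0=0 $1=0 $2=65535 $3=4 $4=18
PC=11 sub  $3, $0, $3        | $0=0 $1=0 $2=65535 $3=65532 $4=18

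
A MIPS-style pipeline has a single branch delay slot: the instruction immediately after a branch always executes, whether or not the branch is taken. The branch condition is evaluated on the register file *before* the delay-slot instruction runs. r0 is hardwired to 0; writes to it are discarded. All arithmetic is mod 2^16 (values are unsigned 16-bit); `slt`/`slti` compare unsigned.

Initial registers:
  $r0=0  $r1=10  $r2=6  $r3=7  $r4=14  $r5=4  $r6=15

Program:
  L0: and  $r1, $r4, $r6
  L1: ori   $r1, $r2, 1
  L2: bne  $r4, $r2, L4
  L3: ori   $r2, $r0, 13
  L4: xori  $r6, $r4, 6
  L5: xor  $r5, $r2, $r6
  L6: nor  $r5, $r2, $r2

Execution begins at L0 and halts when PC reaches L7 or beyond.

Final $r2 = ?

  step pc=0: and  $r1, $r4, $r6  regs=(0,14,6,7,14,4,15)
  step pc=1: ori   $r1, $r2, 1  regs=(0,7,6,7,14,4,15)
  step pc=2: bne  $r4, $r2, L4  cond=T  regs=(0,7,6,7,14,4,15)
  step pc=3: ori   $r2, $r0, 13  regs=(0,7,13,7,14,4,15)
  step pc=4: xori  $r6, $r4, 6  regs=(0,7,13,7,14,4,8)
  step pc=5: xor  $r5, $r2, $r6  regs=(0,7,13,7,14,5,8)
  step pc=6: nor  $r5, $r2, $r2  regs=(0,7,13,7,14,65522,8)

13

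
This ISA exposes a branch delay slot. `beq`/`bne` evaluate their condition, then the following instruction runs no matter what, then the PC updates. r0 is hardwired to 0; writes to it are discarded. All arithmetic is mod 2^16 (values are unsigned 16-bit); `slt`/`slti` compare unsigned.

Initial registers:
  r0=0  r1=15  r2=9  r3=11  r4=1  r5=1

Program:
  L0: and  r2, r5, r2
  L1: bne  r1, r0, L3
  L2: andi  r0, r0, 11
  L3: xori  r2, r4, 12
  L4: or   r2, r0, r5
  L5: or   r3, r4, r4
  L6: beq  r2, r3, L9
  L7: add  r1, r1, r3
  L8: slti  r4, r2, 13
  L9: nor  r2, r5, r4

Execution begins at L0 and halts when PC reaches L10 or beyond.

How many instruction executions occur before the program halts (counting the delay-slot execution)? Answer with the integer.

PC=0  and  r2, r5, r2        | r0=0 r1=15 r2=1 r3=11 r4=1 r5=1
PC=1  bne  r1, r0, L3        | r0=0 r1=15 r2=1 r3=11 r4=1 r5=1  [TAKEN]
PC=2  andi  r0, r0, 11       | r0=0 r1=15 r2=1 r3=11 r4=1 r5=1
PC=3  xori  r2, r4, 12       | r0=0 r1=15 r2=13 r3=11 r4=1 r5=1
PC=4  or   r2, r0, r5        | r0=0 r1=15 r2=1 r3=11 r4=1 r5=1
PC=5  or   r3, r4, r4        | r0=0 r1=15 r2=1 r3=1 r4=1 r5=1
PC=6  beq  r2, r3, L9        | r0=0 r1=15 r2=1 r3=1 r4=1 r5=1  [TAKEN]
PC=7  add  r1, r1, r3        | r0=0 r1=16 r2=1 r3=1 r4=1 r5=1
PC=9  nor  r2, r5, r4        | r0=0 r1=16 r2=65534 r3=1 r4=1 r5=1

9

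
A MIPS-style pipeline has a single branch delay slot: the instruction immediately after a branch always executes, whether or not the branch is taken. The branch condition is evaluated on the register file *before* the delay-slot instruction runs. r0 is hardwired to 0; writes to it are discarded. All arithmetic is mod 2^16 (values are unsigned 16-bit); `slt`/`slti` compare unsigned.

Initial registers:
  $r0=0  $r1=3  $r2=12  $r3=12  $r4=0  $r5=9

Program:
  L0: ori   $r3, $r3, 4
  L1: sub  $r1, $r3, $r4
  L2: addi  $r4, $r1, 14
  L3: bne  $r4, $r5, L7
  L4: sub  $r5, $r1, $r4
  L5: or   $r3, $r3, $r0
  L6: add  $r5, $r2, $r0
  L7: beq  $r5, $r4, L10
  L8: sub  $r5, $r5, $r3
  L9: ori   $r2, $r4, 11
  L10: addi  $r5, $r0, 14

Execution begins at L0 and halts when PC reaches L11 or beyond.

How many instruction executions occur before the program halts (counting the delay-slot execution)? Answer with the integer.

  step pc=0: ori   $r3, $r3, 4  regs=(0,3,12,12,0,9)
  step pc=1: sub  $r1, $r3, $r4  regs=(0,12,12,12,0,9)
  step pc=2: addi  $r4, $r1, 14  regs=(0,12,12,12,26,9)
  step pc=3: bne  $r4, $r5, L7  cond=T  regs=(0,12,12,12,26,9)
  step pc=4: sub  $r5, $r1, $r4  regs=(0,12,12,12,26,65522)
  step pc=7: beq  $r5, $r4, L10  cond=F  regs=(0,12,12,12,26,65522)
  step pc=8: sub  $r5, $r5, $r3  regs=(0,12,12,12,26,65510)
  step pc=9: ori   $r2, $r4, 11  regs=(0,12,27,12,26,65510)
  step pc=10: addi  $r5, $r0, 14  regs=(0,12,27,12,26,14)

9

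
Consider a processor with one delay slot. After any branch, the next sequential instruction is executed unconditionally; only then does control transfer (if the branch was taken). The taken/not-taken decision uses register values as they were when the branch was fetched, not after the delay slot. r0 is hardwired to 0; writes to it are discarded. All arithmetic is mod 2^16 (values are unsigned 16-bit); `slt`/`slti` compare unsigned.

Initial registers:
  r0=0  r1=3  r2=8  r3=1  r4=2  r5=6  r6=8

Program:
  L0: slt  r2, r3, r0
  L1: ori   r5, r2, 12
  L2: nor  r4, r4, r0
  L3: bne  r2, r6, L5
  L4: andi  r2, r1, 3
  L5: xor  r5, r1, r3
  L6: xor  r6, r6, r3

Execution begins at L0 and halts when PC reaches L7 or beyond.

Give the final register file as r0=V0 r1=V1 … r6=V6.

PC=0  slt  r2, r3, r0        | r0=0 r1=3 r2=0 r3=1 r4=2 r5=6 r6=8
PC=1  ori   r5, r2, 12       | r0=0 r1=3 r2=0 r3=1 r4=2 r5=12 r6=8
PC=2  nor  r4, r4, r0        | r0=0 r1=3 r2=0 r3=1 r4=65533 r5=12 r6=8
PC=3  bne  r2, r6, L5        | r0=0 r1=3 r2=0 r3=1 r4=65533 r5=12 r6=8  [TAKEN]
PC=4  andi  r2, r1, 3        | r0=0 r1=3 r2=3 r3=1 r4=65533 r5=12 r6=8
PC=5  xor  r5, r1, r3        | r0=0 r1=3 r2=3 r3=1 r4=65533 r5=2 r6=8
PC=6  xor  r6, r6, r3        | r0=0 r1=3 r2=3 r3=1 r4=65533 r5=2 r6=9

r0=0 r1=3 r2=3 r3=1 r4=65533 r5=2 r6=9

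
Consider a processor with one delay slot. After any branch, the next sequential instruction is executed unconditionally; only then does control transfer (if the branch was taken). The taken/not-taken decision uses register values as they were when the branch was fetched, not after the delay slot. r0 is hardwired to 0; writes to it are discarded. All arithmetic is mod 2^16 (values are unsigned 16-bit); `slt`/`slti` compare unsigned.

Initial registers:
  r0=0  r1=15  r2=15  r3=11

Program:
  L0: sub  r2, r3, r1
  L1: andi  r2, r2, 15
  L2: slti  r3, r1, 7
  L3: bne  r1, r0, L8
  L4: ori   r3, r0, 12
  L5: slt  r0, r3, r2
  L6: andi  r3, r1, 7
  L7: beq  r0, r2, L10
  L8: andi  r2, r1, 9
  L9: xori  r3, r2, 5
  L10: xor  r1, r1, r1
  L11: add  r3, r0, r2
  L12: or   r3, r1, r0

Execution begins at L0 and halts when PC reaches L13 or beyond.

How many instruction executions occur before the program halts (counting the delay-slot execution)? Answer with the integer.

PC=0  sub  r2, r3, r1        | r0=0 r1=15 r2=65532 r3=11
PC=1  andi  r2, r2, 15       | r0=0 r1=15 r2=12 r3=11
PC=2  slti  r3, r1, 7        | r0=0 r1=15 r2=12 r3=0
PC=3  bne  r1, r0, L8        | r0=0 r1=15 r2=12 r3=0  [TAKEN]
PC=4  ori   r3, r0, 12       | r0=0 r1=15 r2=12 r3=12
PC=8  andi  r2, r1, 9        | r0=0 r1=15 r2=9 r3=12
PC=9  xori  r3, r2, 5        | r0=0 r1=15 r2=9 r3=12
PC=10 xor  r1, r1, r1        | r0=0 r1=0 r2=9 r3=12
PC=11 add  r3, r0, r2        | r0=0 r1=0 r2=9 r3=9
PC=12 or   r3, r1, r0        | r0=0 r1=0 r2=9 r3=0

10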